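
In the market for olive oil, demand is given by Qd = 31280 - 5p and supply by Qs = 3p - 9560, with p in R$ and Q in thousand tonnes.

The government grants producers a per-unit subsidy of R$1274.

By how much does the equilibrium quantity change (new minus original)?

Original equilibrium: 31280 - 5p = 3p - 9560 gives 40840 = 8p, so p = 5105 and Q = 5755.
Since sellers receive the price plus the subsidy, the effective supply curve becomes Qs = 3p - 5738.
Clearing the new market: 31280 - 5p = 3p - 5738, so p = 4627.25 and Q = 8143.75.
ΔQ = 8143.75 − 5755 = +2388.75.

+2388.75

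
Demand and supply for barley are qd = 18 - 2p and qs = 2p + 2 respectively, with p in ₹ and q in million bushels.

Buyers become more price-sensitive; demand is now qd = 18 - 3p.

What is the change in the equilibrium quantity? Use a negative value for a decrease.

Original equilibrium: 18 - 2p = 2p + 2 gives 16 = 4p, so p = 4 and q = 10.
The shock moves the curves to qd = 18 - 3p and qs = 2p + 2.
Clearing the new market: 18 - 3p = 2p + 2, so p = 3.2 and q = 8.4.
Δq = 8.4 − 10 = -1.6.

-1.6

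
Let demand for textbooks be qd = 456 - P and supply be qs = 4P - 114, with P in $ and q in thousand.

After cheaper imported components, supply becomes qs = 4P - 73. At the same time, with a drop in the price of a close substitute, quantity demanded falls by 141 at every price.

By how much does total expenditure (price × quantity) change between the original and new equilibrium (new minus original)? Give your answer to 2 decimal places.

-20565.76

Original equilibrium: 456 - P = 4P - 114 gives 570 = 5P, so P = 114 and q = 342.
The new curves are qd = 315 - P (demand) and qs = 4P - 73 (supply).
Setting them equal: 315 - P = 4P - 73 → 388 = 5P, so P = 77.6 and q = 237.4.
Expenditure moves from 114×342 = 38988 to 77.6×237.4 = 18422.24; change = -20565.76.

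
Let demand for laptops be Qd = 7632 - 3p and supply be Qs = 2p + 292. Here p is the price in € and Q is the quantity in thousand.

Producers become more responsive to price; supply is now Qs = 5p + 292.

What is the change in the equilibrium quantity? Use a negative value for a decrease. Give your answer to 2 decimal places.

Original equilibrium: 7632 - 3p = 2p + 292 gives 7340 = 5p, so p = 1468 and Q = 3228.
With the change applied: demand Qd = 7632 - 3p, supply Qs = 5p + 292.
Clearing the new market: 7632 - 3p = 5p + 292, so p = 917.5 and Q = 4879.5.
ΔQ = 4879.5 − 3228 = +1651.50.

+1651.50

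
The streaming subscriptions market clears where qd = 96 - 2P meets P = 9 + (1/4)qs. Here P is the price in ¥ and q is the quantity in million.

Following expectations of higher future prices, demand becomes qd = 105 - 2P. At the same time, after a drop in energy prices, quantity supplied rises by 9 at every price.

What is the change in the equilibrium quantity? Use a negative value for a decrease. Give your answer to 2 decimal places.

+9.00

Initially, 96 - 2P = 4P - 36, so 132 = 6P and P = 22, q = 52.
After the shift, demand is qd = 105 - 2P and supply is qs = 4P - 27.
Equate the new curves: 105 - 2P = 4P - 27, giving 132 = 6P, P = 22, q = 61.
Δq = 61 − 52 = +9.00.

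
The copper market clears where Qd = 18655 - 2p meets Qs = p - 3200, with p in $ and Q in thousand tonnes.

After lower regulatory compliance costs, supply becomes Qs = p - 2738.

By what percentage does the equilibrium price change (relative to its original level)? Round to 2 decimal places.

Original equilibrium: 18655 - 2p = p - 3200 gives 21855 = 3p, so p = 7285 and Q = 4085.
With the change applied: demand Qd = 18655 - 2p, supply Qs = p - 2738.
Clearing the new market: 18655 - 2p = p - 2738, so p = 7131 and Q = 4393.
%Δp = (7131 − 7285) / 7285 × 100 = -2.11%.

-2.11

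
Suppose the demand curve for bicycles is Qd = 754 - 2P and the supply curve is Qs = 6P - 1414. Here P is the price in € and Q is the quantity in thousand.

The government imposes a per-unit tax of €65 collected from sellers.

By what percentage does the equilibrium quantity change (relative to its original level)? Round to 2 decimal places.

-45.99

Solve the original market: 754 - 2P = 6P - 1414, hence P = 271 and Q = 212.
Since sellers keep the price net of the tax, the effective supply curve becomes Qs = 6P - 1804.
Setting them equal: 754 - 2P = 6P - 1804 → 2558 = 8P, so P = 319.75 and Q = 114.5.
%ΔQ = (114.5 − 212) / 212 × 100 = -45.99%.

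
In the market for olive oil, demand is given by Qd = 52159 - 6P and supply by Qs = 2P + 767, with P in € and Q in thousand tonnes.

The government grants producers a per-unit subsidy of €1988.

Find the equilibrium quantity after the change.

16597

Original equilibrium: 52159 - 6P = 2P + 767 gives 51392 = 8P, so P = 6424 and Q = 13615.
Since sellers receive the price plus the subsidy, the effective supply curve becomes Qs = 2P + 4743.
New equilibrium: 52159 - 6P = 2P + 4743 ⇒ 47416 = 8P ⇒ P = 5927, Q = 16597.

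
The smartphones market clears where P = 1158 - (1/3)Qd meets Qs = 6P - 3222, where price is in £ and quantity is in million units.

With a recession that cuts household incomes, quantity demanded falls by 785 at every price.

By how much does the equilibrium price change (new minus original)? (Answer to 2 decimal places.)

Original equilibrium: 3474 - 3P = 6P - 3222 gives 6696 = 9P, so P = 744 and Q = 1242.
The shock moves the curves to Qd = 2689 - 3P and Qs = 6P - 3222.
New equilibrium: 2689 - 3P = 6P - 3222 ⇒ 5911 = 9P ⇒ P = 5911/9 ≈ 656.7778, Q = 2156/3 ≈ 718.6667.
ΔP = 656.7778 − 744 = -87.22.

-87.22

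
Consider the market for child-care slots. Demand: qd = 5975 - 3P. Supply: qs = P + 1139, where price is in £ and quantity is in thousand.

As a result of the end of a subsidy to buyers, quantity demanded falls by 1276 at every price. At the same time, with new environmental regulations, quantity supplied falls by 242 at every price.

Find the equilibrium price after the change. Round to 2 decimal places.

Initially, 5975 - 3P = P + 1139, so 4836 = 4P and P = 1209, q = 2348.
The new curves are qd = 4699 - 3P (demand) and qs = P + 897 (supply).
Equate the new curves: 4699 - 3P = P + 897, giving 3802 = 4P, P = 950.5, q = 1847.5.

950.50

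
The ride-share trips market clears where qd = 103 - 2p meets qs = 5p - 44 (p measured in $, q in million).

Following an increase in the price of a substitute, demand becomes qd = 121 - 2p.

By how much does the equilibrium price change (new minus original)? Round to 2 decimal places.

Original equilibrium: 103 - 2p = 5p - 44 gives 147 = 7p, so p = 21 and q = 61.
With the change applied: demand qd = 121 - 2p, supply qs = 5p - 44.
Clearing the new market: 121 - 2p = 5p - 44, so p = 165/7 ≈ 23.5714 and q = 517/7 ≈ 73.8571.
Δp = 23.5714 − 21 = +2.57.

+2.57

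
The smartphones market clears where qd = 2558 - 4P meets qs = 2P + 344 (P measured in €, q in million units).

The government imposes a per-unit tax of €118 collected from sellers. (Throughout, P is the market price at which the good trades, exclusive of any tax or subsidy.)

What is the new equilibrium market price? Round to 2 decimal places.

Initially, 2558 - 4P = 2P + 344, so 2214 = 6P and P = 369, q = 1082.
Since sellers keep the price net of the tax, the effective supply curve becomes qs = 2P + 108.
Equate the new curves: 2558 - 4P = 2P + 108, giving 2450 = 6P, P = 1225/3 ≈ 408.3333, q = 2774/3 ≈ 924.6667.

408.33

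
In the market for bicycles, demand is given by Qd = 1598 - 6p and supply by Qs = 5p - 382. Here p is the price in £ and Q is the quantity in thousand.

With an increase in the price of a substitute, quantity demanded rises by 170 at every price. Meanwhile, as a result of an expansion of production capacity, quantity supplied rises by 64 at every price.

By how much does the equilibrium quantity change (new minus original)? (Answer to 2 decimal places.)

+112.18

Original equilibrium: 1598 - 6p = 5p - 382 gives 1980 = 11p, so p = 180 and Q = 518.
With the change applied: demand Qd = 1768 - 6p, supply Qs = 5p - 318.
Clearing the new market: 1768 - 6p = 5p - 318, so p = 2086/11 ≈ 189.6364 and Q = 6932/11 ≈ 630.1818.
ΔQ = 630.1818 − 518 = +112.18.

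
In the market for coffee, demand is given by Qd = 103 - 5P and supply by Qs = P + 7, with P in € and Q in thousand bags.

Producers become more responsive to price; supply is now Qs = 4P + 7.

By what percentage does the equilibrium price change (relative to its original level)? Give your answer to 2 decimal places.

Before the shock: 103 - 5P = P + 7 ⇒ 96 = 6P ⇒ P = 16, Q = 23.
The new curves are Qd = 103 - 5P (demand) and Qs = 4P + 7 (supply).
Clearing the new market: 103 - 5P = 4P + 7, so P = 32/3 ≈ 10.6667 and Q = 149/3 ≈ 49.6667.
%ΔP = (10.6667 − 16) / 16 × 100 = -33.33%.

-33.33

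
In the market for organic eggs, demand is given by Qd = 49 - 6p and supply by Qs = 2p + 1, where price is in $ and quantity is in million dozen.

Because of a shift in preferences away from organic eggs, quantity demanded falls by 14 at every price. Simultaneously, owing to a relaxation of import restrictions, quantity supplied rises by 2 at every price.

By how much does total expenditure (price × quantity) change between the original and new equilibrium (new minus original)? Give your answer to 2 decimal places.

-34.00

Solve the original market: 49 - 6p = 2p + 1, hence p = 6 and Q = 13.
The new curves are Qd = 35 - 6p (demand) and Qs = 2p + 3 (supply).
New equilibrium: 35 - 6p = 2p + 3 ⇒ 32 = 8p ⇒ p = 4, Q = 11.
Expenditure moves from 6×13 = 78 to 4×11 = 44; change = -34.00.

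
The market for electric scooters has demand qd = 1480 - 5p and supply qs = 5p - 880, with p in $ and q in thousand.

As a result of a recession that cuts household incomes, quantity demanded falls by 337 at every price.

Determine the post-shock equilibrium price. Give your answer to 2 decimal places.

202.30

Initially, 1480 - 5p = 5p - 880, so 2360 = 10p and p = 236, q = 300.
The new curves are qd = 1143 - 5p (demand) and qs = 5p - 880 (supply).
New equilibrium: 1143 - 5p = 5p - 880 ⇒ 2023 = 10p ⇒ p = 202.3, q = 131.5.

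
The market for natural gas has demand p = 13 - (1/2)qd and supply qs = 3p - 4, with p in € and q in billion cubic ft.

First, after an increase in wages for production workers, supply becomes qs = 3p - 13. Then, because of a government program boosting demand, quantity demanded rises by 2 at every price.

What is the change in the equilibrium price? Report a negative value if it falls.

Initially, 26 - 2p = 3p - 4, so 30 = 5p and p = 6, q = 14.
After the shift, demand is qd = 28 - 2p and supply is qs = 3p - 13.
New equilibrium: 28 - 2p = 3p - 13 ⇒ 41 = 5p ⇒ p = 8.2, q = 11.6.
Δp = 8.2 − 6 = +2.2.

+2.2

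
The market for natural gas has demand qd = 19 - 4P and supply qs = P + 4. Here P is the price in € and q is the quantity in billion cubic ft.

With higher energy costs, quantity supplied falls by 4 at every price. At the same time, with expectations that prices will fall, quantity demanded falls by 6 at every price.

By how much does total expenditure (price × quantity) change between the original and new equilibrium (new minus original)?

-14.24

Initially, 19 - 4P = P + 4, so 15 = 5P and P = 3, q = 7.
The shock moves the curves to qd = 13 - 4P and qs = P.
Setting them equal: 13 - 4P = P → 13 = 5P, so P = 2.6 and q = 2.6.
Expenditure moves from 3×7 = 21 to 2.6×2.6 = 6.76; change = -14.24.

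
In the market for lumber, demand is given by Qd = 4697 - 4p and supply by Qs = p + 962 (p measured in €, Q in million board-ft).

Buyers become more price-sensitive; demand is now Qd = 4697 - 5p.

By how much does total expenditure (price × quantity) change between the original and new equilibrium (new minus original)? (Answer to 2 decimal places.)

Initially, 4697 - 4p = p + 962, so 3735 = 5p and p = 747, Q = 1709.
The new curves are Qd = 4697 - 5p (demand) and Qs = p + 962 (supply).
New equilibrium: 4697 - 5p = p + 962 ⇒ 3735 = 6p ⇒ p = 622.5, Q = 1584.5.
Expenditure moves from 747×1709 = 1276623 to 622.5×1584.5 = 986351.25; change = -290271.75.

-290271.75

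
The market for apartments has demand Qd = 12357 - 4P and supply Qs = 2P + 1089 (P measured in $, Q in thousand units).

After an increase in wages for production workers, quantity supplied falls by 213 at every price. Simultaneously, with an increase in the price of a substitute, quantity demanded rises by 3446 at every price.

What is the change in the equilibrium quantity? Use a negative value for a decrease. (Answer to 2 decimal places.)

+1006.67

Before the shock: 12357 - 4P = 2P + 1089 ⇒ 11268 = 6P ⇒ P = 1878, Q = 4845.
With the change applied: demand Qd = 15803 - 4P, supply Qs = 2P + 876.
Equate the new curves: 15803 - 4P = 2P + 876, giving 14927 = 6P, P = 14927/6 ≈ 2487.8333, Q = 17555/3 ≈ 5851.6667.
ΔQ = 5851.6667 − 4845 = +1006.67.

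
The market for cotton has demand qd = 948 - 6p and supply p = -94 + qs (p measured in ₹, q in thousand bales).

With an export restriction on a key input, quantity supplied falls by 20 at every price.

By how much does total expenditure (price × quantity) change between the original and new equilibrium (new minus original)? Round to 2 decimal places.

-1523.27

Before the shock: 948 - 6p = p + 94 ⇒ 854 = 7p ⇒ p = 122, q = 216.
After the shift, demand is qd = 948 - 6p and supply is qs = p + 74.
Equate the new curves: 948 - 6p = p + 74, giving 874 = 7p, p = 874/7 ≈ 124.8571, q = 1392/7 ≈ 198.8571.
Expenditure moves from 122×216 = 26352 to 124.8571×198.8571 = 24828.7347; change = -1523.27.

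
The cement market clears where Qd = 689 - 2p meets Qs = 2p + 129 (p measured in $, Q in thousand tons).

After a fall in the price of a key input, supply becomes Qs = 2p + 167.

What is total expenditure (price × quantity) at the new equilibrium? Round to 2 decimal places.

Solve the original market: 689 - 2p = 2p + 129, hence p = 140 and Q = 409.
The new curves are Qd = 689 - 2p (demand) and Qs = 2p + 167 (supply).
Equate the new curves: 689 - 2p = 2p + 167, giving 522 = 4p, p = 130.5, Q = 428.
New expenditure = 130.5 × 428 = 55854.00.

55854.00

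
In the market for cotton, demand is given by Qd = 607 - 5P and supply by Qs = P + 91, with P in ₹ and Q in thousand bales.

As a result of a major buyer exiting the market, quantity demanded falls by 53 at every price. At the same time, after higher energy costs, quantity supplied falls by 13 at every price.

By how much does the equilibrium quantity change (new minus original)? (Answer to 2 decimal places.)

Original equilibrium: 607 - 5P = P + 91 gives 516 = 6P, so P = 86 and Q = 177.
After the shift, demand is Qd = 554 - 5P and supply is Qs = P + 78.
Clearing the new market: 554 - 5P = P + 78, so P = 238/3 ≈ 79.3333 and Q = 472/3 ≈ 157.3333.
ΔQ = 157.3333 − 177 = -19.67.

-19.67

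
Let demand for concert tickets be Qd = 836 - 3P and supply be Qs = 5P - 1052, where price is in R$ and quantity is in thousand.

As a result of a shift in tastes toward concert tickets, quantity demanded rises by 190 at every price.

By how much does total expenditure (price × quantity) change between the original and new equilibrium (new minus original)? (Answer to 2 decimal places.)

Solve the original market: 836 - 3P = 5P - 1052, hence P = 236 and Q = 128.
The new curves are Qd = 1026 - 3P (demand) and Qs = 5P - 1052 (supply).
New equilibrium: 1026 - 3P = 5P - 1052 ⇒ 2078 = 8P ⇒ P = 259.75, Q = 246.75.
Expenditure moves from 236×128 = 30208 to 259.75×246.75 = 64093.3125; change = +33885.31.

+33885.31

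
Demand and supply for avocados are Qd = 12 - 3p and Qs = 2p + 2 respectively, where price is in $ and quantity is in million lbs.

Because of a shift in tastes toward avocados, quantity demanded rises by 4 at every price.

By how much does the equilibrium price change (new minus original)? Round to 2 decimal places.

Initially, 12 - 3p = 2p + 2, so 10 = 5p and p = 2, Q = 6.
The shock moves the curves to Qd = 16 - 3p and Qs = 2p + 2.
New equilibrium: 16 - 3p = 2p + 2 ⇒ 14 = 5p ⇒ p = 2.8, Q = 7.6.
Δp = 2.8 − 2 = +0.80.

+0.80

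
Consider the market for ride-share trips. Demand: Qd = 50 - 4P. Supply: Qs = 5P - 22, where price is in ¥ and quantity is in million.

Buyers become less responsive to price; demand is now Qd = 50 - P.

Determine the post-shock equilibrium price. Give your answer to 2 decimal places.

12.00

Solve the original market: 50 - 4P = 5P - 22, hence P = 8 and Q = 18.
The shock moves the curves to Qd = 50 - P and Qs = 5P - 22.
Clearing the new market: 50 - P = 5P - 22, so P = 12 and Q = 38.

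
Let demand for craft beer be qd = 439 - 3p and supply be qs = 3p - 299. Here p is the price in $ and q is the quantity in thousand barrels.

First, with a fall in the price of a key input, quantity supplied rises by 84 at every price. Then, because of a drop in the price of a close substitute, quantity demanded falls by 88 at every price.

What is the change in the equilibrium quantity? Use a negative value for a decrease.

-2

Solve the original market: 439 - 3p = 3p - 299, hence p = 123 and q = 70.
After the shift, demand is qd = 351 - 3p and supply is qs = 3p - 215.
Clearing the new market: 351 - 3p = 3p - 215, so p = 283/3 ≈ 94.3333 and q = 68.
Δq = 68 − 70 = -2.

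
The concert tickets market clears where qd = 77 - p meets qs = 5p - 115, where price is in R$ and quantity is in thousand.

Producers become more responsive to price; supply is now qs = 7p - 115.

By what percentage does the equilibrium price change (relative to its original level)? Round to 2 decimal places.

-25.00

Original equilibrium: 77 - p = 5p - 115 gives 192 = 6p, so p = 32 and q = 45.
The new curves are qd = 77 - p (demand) and qs = 7p - 115 (supply).
New equilibrium: 77 - p = 7p - 115 ⇒ 192 = 8p ⇒ p = 24, q = 53.
%Δp = (24 − 32) / 32 × 100 = -25.00%.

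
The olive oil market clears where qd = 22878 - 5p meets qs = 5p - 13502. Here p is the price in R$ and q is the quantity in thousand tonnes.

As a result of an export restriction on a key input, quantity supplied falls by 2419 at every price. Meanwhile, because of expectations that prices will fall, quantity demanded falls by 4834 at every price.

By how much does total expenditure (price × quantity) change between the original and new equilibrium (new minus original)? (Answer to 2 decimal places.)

Solve the original market: 22878 - 5p = 5p - 13502, hence p = 3638 and q = 4688.
The new curves are qd = 18044 - 5p (demand) and qs = 5p - 15921 (supply).
Equate the new curves: 18044 - 5p = 5p - 15921, giving 33965 = 10p, p = 3396.5, q = 1061.5.
Expenditure moves from 3638×4688 = 17054944 to 3396.5×1061.5 = 3605384.75; change = -13449559.25.

-13449559.25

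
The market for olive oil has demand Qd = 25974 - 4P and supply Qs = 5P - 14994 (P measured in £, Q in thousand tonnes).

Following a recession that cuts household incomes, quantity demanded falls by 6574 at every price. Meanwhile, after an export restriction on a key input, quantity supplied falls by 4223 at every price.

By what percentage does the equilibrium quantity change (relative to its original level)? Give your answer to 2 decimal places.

-71.20

Before the shock: 25974 - 4P = 5P - 14994 ⇒ 40968 = 9P ⇒ P = 4552, Q = 7766.
With the change applied: demand Qd = 19400 - 4P, supply Qs = 5P - 19217.
Setting them equal: 19400 - 4P = 5P - 19217 → 38617 = 9P, so P = 38617/9 ≈ 4290.7778 and Q = 20132/9 ≈ 2236.8889.
%ΔQ = (2236.8889 − 7766) / 7766 × 100 = -71.20%.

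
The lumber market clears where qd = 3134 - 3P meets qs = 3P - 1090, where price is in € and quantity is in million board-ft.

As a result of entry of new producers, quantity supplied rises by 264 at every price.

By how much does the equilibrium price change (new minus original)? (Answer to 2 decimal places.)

Before the shock: 3134 - 3P = 3P - 1090 ⇒ 4224 = 6P ⇒ P = 704, q = 1022.
The shock moves the curves to qd = 3134 - 3P and qs = 3P - 826.
New equilibrium: 3134 - 3P = 3P - 826 ⇒ 3960 = 6P ⇒ P = 660, q = 1154.
ΔP = 660 − 704 = -44.00.

-44.00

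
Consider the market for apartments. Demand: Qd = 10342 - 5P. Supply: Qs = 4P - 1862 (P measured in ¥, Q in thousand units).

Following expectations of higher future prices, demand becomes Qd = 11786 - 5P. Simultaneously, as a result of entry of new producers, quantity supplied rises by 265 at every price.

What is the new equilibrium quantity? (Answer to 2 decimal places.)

Initially, 10342 - 5P = 4P - 1862, so 12204 = 9P and P = 1356, Q = 3562.
After the shift, demand is Qd = 11786 - 5P and supply is Qs = 4P - 1597.
Clearing the new market: 11786 - 5P = 4P - 1597, so P = 1487 and Q = 4351.

4351.00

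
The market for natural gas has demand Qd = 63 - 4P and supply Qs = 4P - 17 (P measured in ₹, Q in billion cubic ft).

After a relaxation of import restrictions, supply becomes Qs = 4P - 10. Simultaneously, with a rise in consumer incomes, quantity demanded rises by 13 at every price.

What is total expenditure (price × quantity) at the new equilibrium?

Before the shock: 63 - 4P = 4P - 17 ⇒ 80 = 8P ⇒ P = 10, Q = 23.
The shock moves the curves to Qd = 76 - 4P and Qs = 4P - 10.
Clearing the new market: 76 - 4P = 4P - 10, so P = 10.75 and Q = 33.
New expenditure = 10.75 × 33 = 354.75.

354.75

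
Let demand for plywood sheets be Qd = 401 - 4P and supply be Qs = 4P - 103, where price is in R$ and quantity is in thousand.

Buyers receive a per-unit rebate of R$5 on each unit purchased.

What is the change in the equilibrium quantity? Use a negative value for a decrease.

+10

Solve the original market: 401 - 4P = 4P - 103, hence P = 63 and Q = 149.
Since buyers' out-of-pocket price is the market price minus the rebate, the effective demand curve becomes Qd = 421 - 4P.
New equilibrium: 421 - 4P = 4P - 103 ⇒ 524 = 8P ⇒ P = 65.5, Q = 159.
ΔQ = 159 − 149 = +10.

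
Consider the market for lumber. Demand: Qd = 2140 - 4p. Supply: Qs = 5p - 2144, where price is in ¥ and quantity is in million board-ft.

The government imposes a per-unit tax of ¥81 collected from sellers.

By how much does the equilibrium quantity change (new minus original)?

Solve the original market: 2140 - 4p = 5p - 2144, hence p = 476 and Q = 236.
Since sellers keep the price net of the tax, the effective supply curve becomes Qs = 5p - 2549.
Setting them equal: 2140 - 4p = 5p - 2549 → 4689 = 9p, so p = 521 and Q = 56.
ΔQ = 56 − 236 = -180.

-180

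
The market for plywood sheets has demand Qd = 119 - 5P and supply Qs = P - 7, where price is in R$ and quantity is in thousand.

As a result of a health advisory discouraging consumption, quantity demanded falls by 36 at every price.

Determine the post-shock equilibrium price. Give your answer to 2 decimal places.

Original equilibrium: 119 - 5P = P - 7 gives 126 = 6P, so P = 21 and Q = 14.
After the shift, demand is Qd = 83 - 5P and supply is Qs = P - 7.
Clearing the new market: 83 - 5P = P - 7, so P = 15 and Q = 8.

15.00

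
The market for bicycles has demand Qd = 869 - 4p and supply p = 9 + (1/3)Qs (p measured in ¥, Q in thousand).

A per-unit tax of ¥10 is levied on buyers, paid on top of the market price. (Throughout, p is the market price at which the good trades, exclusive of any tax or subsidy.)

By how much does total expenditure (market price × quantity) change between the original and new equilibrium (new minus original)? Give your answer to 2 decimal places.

Before the shock: 869 - 4p = 3p - 27 ⇒ 896 = 7p ⇒ p = 128, Q = 357.
Since buyers pay the price plus the tax, the effective demand curve becomes Qd = 829 - 4p.
Clearing the new market: 829 - 4p = 3p - 27, so p = 856/7 ≈ 122.2857 and Q = 2379/7 ≈ 339.8571.
Expenditure moves from 128×357 = 45696 to 122.2857×339.8571 = 41559.6735; change = -4136.33.

-4136.33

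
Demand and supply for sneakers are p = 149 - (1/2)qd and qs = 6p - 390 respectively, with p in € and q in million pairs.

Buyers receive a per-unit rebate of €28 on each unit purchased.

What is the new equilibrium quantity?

168

Before the shock: 298 - 2p = 6p - 390 ⇒ 688 = 8p ⇒ p = 86, q = 126.
Since buyers' out-of-pocket price is the market price minus the rebate, the effective demand curve becomes qd = 354 - 2p.
New equilibrium: 354 - 2p = 6p - 390 ⇒ 744 = 8p ⇒ p = 93, q = 168.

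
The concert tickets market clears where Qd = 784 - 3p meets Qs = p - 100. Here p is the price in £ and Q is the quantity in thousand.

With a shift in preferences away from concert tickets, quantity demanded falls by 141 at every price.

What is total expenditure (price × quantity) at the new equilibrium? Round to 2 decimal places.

Before the shock: 784 - 3p = p - 100 ⇒ 884 = 4p ⇒ p = 221, Q = 121.
The new curves are Qd = 643 - 3p (demand) and Qs = p - 100 (supply).
Setting them equal: 643 - 3p = p - 100 → 743 = 4p, so p = 185.75 and Q = 85.75.
New expenditure = 185.75 × 85.75 = 15928.06.

15928.06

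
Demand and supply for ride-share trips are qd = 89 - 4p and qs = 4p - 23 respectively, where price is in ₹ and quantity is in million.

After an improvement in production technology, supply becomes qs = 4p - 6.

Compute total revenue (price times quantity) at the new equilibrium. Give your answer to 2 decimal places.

Initially, 89 - 4p = 4p - 23, so 112 = 8p and p = 14, q = 33.
The shock moves the curves to qd = 89 - 4p and qs = 4p - 6.
New equilibrium: 89 - 4p = 4p - 6 ⇒ 95 = 8p ⇒ p = 11.875, q = 41.5.
New expenditure = 11.875 × 41.5 = 492.81.

492.81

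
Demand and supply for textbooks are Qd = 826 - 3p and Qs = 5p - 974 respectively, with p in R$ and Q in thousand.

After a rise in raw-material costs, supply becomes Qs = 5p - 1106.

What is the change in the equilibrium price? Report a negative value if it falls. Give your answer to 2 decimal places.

+16.50

Before the shock: 826 - 3p = 5p - 974 ⇒ 1800 = 8p ⇒ p = 225, Q = 151.
With the change applied: demand Qd = 826 - 3p, supply Qs = 5p - 1106.
Equate the new curves: 826 - 3p = 5p - 1106, giving 1932 = 8p, p = 241.5, Q = 101.5.
Δp = 241.5 − 225 = +16.50.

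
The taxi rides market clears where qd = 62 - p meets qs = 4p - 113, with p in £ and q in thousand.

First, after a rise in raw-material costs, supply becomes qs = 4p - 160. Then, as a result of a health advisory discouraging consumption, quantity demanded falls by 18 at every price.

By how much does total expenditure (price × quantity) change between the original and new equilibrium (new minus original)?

Original equilibrium: 62 - p = 4p - 113 gives 175 = 5p, so p = 35 and q = 27.
After the shift, demand is qd = 44 - p and supply is qs = 4p - 160.
Setting them equal: 44 - p = 4p - 160 → 204 = 5p, so p = 40.8 and q = 3.2.
Expenditure moves from 35×27 = 945 to 40.8×3.2 = 130.56; change = -814.44.

-814.44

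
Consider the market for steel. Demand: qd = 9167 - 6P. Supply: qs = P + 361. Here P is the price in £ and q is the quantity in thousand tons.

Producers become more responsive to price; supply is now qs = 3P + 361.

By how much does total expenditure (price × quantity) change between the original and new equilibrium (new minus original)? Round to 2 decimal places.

Initially, 9167 - 6P = P + 361, so 8806 = 7P and P = 1258, q = 1619.
The shock moves the curves to qd = 9167 - 6P and qs = 3P + 361.
New equilibrium: 9167 - 6P = 3P + 361 ⇒ 8806 = 9P ⇒ P = 8806/9 ≈ 978.4444, q = 9889/3 ≈ 3296.3333.
Expenditure moves from 1258×1619 = 2036702 to 978.4444×3296.3333 = 3225279.0370; change = +1188577.04.

+1188577.04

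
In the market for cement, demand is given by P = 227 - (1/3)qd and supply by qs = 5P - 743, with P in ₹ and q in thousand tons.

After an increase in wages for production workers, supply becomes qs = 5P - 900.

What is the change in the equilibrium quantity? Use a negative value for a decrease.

Original equilibrium: 681 - 3P = 5P - 743 gives 1424 = 8P, so P = 178 and q = 147.
After the shift, demand is qd = 681 - 3P and supply is qs = 5P - 900.
New equilibrium: 681 - 3P = 5P - 900 ⇒ 1581 = 8P ⇒ P = 197.625, q = 88.125.
Δq = 88.125 − 147 = -58.875.

-58.875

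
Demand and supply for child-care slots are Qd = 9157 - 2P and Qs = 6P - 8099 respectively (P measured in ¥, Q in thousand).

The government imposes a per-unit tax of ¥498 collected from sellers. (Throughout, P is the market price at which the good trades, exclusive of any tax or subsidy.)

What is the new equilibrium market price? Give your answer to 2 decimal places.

2530.50

Initially, 9157 - 2P = 6P - 8099, so 17256 = 8P and P = 2157, Q = 4843.
Since sellers keep the price net of the tax, the effective supply curve becomes Qs = 6P - 11087.
Clearing the new market: 9157 - 2P = 6P - 11087, so P = 2530.5 and Q = 4096.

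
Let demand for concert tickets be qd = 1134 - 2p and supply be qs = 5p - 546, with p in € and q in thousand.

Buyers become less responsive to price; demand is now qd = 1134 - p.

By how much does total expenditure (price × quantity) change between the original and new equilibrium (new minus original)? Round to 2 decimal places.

+82160.00

Original equilibrium: 1134 - 2p = 5p - 546 gives 1680 = 7p, so p = 240 and q = 654.
The shock moves the curves to qd = 1134 - p and qs = 5p - 546.
New equilibrium: 1134 - p = 5p - 546 ⇒ 1680 = 6p ⇒ p = 280, q = 854.
Expenditure moves from 240×654 = 156960 to 280×854 = 239120; change = +82160.00.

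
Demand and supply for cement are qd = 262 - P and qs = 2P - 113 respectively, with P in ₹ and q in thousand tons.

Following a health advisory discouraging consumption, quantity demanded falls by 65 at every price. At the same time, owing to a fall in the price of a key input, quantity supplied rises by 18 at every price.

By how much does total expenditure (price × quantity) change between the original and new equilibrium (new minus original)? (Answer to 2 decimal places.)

-7424.11

Original equilibrium: 262 - P = 2P - 113 gives 375 = 3P, so P = 125 and q = 137.
After the shift, demand is qd = 197 - P and supply is qs = 2P - 95.
New equilibrium: 197 - P = 2P - 95 ⇒ 292 = 3P ⇒ P = 292/3 ≈ 97.3333, q = 299/3 ≈ 99.6667.
Expenditure moves from 125×137 = 17125 to 97.3333×99.6667 = 9700.8889; change = -7424.11.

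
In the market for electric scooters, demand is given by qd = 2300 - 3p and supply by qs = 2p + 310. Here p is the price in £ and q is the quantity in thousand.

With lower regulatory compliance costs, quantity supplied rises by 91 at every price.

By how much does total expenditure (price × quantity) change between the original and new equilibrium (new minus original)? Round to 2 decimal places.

+607.88

Initially, 2300 - 3p = 2p + 310, so 1990 = 5p and p = 398, q = 1106.
The new curves are qd = 2300 - 3p (demand) and qs = 2p + 401 (supply).
New equilibrium: 2300 - 3p = 2p + 401 ⇒ 1899 = 5p ⇒ p = 379.8, q = 1160.6.
Expenditure moves from 398×1106 = 440188 to 379.8×1160.6 = 440795.88; change = +607.88.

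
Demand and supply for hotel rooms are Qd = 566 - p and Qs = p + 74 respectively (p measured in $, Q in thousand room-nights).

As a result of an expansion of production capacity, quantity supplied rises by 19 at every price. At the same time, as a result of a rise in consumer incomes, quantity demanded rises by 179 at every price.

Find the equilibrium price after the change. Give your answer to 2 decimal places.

326.00

Original equilibrium: 566 - p = p + 74 gives 492 = 2p, so p = 246 and Q = 320.
With the change applied: demand Qd = 745 - p, supply Qs = p + 93.
Clearing the new market: 745 - p = p + 93, so p = 326 and Q = 419.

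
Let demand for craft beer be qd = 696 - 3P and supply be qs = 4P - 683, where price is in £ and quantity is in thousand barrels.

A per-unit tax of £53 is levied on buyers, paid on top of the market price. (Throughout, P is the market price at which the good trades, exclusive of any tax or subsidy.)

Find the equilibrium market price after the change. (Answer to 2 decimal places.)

Initially, 696 - 3P = 4P - 683, so 1379 = 7P and P = 197, q = 105.
Since buyers pay the price plus the tax, the effective demand curve becomes qd = 537 - 3P.
Equate the new curves: 537 - 3P = 4P - 683, giving 1220 = 7P, P = 1220/7 ≈ 174.2857, q = 99/7 ≈ 14.1429.

174.29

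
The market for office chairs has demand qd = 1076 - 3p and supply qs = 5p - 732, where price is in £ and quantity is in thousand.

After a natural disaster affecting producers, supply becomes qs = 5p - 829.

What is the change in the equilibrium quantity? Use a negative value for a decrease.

-36.375

Initially, 1076 - 3p = 5p - 732, so 1808 = 8p and p = 226, q = 398.
With the change applied: demand qd = 1076 - 3p, supply qs = 5p - 829.
Setting them equal: 1076 - 3p = 5p - 829 → 1905 = 8p, so p = 238.125 and q = 361.625.
Δq = 361.625 − 398 = -36.375.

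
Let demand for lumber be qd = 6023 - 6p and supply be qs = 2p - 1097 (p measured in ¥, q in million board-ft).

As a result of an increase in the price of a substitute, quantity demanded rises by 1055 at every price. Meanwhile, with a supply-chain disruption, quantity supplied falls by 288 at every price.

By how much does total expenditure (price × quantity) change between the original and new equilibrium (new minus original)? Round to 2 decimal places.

+165172.16

Solve the original market: 6023 - 6p = 2p - 1097, hence p = 890 and q = 683.
The shock moves the curves to qd = 7078 - 6p and qs = 2p - 1385.
New equilibrium: 7078 - 6p = 2p - 1385 ⇒ 8463 = 8p ⇒ p = 1057.875, q = 730.75.
Expenditure moves from 890×683 = 607870 to 1057.875×730.75 = 773042.15625; change = +165172.16.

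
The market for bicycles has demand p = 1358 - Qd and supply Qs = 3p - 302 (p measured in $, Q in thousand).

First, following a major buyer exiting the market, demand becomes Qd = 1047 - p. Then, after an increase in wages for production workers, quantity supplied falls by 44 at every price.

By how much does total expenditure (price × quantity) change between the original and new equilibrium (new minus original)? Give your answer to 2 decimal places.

Original equilibrium: 1358 - p = 3p - 302 gives 1660 = 4p, so p = 415 and Q = 943.
The shock moves the curves to Qd = 1047 - p and Qs = 3p - 346.
Clearing the new market: 1047 - p = 3p - 346, so p = 348.25 and Q = 698.75.
Expenditure moves from 415×943 = 391345 to 348.25×698.75 = 243339.6875; change = -148005.31.

-148005.31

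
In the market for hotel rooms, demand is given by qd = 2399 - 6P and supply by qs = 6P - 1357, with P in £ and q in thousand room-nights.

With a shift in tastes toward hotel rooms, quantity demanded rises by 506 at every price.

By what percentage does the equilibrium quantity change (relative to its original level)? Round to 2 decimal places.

Solve the original market: 2399 - 6P = 6P - 1357, hence P = 313 and q = 521.
The shock moves the curves to qd = 2905 - 6P and qs = 6P - 1357.
New equilibrium: 2905 - 6P = 6P - 1357 ⇒ 4262 = 12P ⇒ P = 2131/6 ≈ 355.1667, q = 774.
%Δq = (774 − 521) / 521 × 100 = +48.56%.

+48.56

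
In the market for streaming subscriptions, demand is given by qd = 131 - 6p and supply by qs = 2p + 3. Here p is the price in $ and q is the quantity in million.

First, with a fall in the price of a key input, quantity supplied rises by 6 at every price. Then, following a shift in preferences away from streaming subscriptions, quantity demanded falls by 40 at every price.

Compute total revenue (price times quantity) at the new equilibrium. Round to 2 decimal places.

302.38

Original equilibrium: 131 - 6p = 2p + 3 gives 128 = 8p, so p = 16 and q = 35.
After the shift, demand is qd = 91 - 6p and supply is qs = 2p + 9.
Equate the new curves: 91 - 6p = 2p + 9, giving 82 = 8p, p = 10.25, q = 29.5.
New expenditure = 10.25 × 29.5 = 302.38.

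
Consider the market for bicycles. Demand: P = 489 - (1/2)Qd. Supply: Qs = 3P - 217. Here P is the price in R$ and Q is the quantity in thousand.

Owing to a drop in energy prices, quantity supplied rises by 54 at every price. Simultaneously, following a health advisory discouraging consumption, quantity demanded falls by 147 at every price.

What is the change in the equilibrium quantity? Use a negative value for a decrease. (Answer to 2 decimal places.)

-66.60

Solve the original market: 978 - 2P = 3P - 217, hence P = 239 and Q = 500.
With the change applied: demand Qd = 831 - 2P, supply Qs = 3P - 163.
New equilibrium: 831 - 2P = 3P - 163 ⇒ 994 = 5P ⇒ P = 198.8, Q = 433.4.
ΔQ = 433.4 − 500 = -66.60.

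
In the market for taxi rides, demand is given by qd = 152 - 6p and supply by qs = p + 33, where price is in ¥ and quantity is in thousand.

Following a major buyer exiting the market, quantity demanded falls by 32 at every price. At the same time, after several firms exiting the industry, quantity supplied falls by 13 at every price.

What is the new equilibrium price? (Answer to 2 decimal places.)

Solve the original market: 152 - 6p = p + 33, hence p = 17 and q = 50.
The new curves are qd = 120 - 6p (demand) and qs = p + 20 (supply).
Equate the new curves: 120 - 6p = p + 20, giving 100 = 7p, p = 100/7 ≈ 14.2857, q = 240/7 ≈ 34.2857.

14.29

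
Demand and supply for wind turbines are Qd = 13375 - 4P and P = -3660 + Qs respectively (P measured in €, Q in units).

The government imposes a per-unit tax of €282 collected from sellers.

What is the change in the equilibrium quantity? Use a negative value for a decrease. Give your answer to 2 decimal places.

Solve the original market: 13375 - 4P = P + 3660, hence P = 1943 and Q = 5603.
Since sellers keep the price net of the tax, the effective supply curve becomes Qs = P + 3378.
Setting them equal: 13375 - 4P = P + 3378 → 9997 = 5P, so P = 1999.4 and Q = 5377.4.
ΔQ = 5377.4 − 5603 = -225.60.

-225.60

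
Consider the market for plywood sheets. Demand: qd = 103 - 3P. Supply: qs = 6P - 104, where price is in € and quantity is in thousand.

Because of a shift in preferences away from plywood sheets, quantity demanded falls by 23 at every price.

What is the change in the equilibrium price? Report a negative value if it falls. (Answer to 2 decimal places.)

-2.56

Before the shock: 103 - 3P = 6P - 104 ⇒ 207 = 9P ⇒ P = 23, q = 34.
The shock moves the curves to qd = 80 - 3P and qs = 6P - 104.
Equate the new curves: 80 - 3P = 6P - 104, giving 184 = 9P, P = 184/9 ≈ 20.4444, q = 56/3 ≈ 18.6667.
ΔP = 20.4444 − 23 = -2.56.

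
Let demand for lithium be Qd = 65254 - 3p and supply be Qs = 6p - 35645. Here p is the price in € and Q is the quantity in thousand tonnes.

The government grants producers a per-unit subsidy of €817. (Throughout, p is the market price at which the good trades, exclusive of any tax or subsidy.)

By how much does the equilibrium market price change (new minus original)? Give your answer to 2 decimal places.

Before the shock: 65254 - 3p = 6p - 35645 ⇒ 100899 = 9p ⇒ p = 11211, Q = 31621.
Since sellers receive the price plus the subsidy, the effective supply curve becomes Qs = 6p - 30743.
Setting them equal: 65254 - 3p = 6p - 30743 → 95997 = 9p, so p = 31999/3 ≈ 10666.3333 and Q = 33255.
Δp = 10666.3333 − 11211 = -544.67.

-544.67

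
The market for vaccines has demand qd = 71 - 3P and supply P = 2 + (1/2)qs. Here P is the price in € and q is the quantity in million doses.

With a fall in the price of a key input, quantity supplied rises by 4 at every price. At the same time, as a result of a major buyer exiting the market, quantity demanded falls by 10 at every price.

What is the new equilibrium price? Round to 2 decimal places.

12.20

Solve the original market: 71 - 3P = 2P - 4, hence P = 15 and q = 26.
After the shift, demand is qd = 61 - 3P and supply is qs = 2P.
Clearing the new market: 61 - 3P = 2P, so P = 12.2 and q = 24.4.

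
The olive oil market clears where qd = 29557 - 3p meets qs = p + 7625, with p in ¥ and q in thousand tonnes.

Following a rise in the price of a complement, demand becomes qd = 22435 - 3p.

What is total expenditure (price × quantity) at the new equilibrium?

41940068.75

Original equilibrium: 29557 - 3p = p + 7625 gives 21932 = 4p, so p = 5483 and q = 13108.
After the shift, demand is qd = 22435 - 3p and supply is qs = p + 7625.
Equate the new curves: 22435 - 3p = p + 7625, giving 14810 = 4p, p = 3702.5, q = 11327.5.
New expenditure = 3702.5 × 11327.5 = 41940068.75.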